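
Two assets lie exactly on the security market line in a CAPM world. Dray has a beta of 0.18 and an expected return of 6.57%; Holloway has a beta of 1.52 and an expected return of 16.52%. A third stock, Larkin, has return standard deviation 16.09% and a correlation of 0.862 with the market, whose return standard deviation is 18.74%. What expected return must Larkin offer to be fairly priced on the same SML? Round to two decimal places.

MRP = (16.52% − 6.57%) / (1.52 − 0.18) = 7.4254%
R_f = 6.57% − 0.18 × 7.4254% = 5.2334%
β_Larkin = ρ·σ_i/σ_m = 0.862 × 16.09 / 18.74 = 0.7401
E(R_Larkin) = R_f + β × MRP = 5.2334% + 0.7401 × 7.4254% = 10.73%

10.73%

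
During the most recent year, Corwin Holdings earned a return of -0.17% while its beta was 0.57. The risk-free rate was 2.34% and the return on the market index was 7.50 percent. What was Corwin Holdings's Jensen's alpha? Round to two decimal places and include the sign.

Market excess return = 7.50% − 2.34% = 5.16%
CAPM benchmark = R_f + β(R_m − R_f) = 2.34% + 0.57 × 5.16% = 5.2812%
α = actual − benchmark = -0.17% − 5.2812% = -5.45%

-5.45%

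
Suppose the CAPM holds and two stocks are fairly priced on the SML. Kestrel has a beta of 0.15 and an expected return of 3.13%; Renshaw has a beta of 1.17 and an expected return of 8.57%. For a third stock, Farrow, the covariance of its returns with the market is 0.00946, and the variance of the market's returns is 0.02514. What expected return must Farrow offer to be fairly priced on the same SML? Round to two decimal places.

4.34%

MRP = (8.57% − 3.13%) / (1.17 − 0.15) = 5.3333%
R_f = 3.13% − 0.15 × 5.3333% = 2.3300%
β_Farrow = Cov / Var(R_m) = 0.00946 / 0.02514 = 0.3763
E(R_Farrow) = R_f + β × MRP = 2.3300% + 0.3763 × 5.3333% = 4.34%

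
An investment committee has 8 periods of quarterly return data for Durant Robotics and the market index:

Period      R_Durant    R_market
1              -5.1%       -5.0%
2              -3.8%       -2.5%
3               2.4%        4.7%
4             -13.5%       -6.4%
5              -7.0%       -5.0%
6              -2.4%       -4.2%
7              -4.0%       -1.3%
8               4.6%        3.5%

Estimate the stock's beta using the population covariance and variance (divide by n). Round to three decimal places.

Mean R_i = (-5.1 − 3.8 + 2.4 − 13.5 − 7.0 − 2.4 − 4.0 + 4.6) / 8 = -3.6000%
Mean R_m = (-5.0 − 2.5 + 4.7 − 6.4 − 5.0 − 4.2 − 1.3 + 3.5) / 8 = -2.0250%
Σ(R_i − R̄_i)(R_m − R̄_m) = 140.7400  ⇒  Cov = 140.7400 / 8 = 17.5925
Σ(R_m − R̄_m)² = 118.0750  ⇒  Var(R_m) = 118.0750 / 8 = 14.7594
β = Cov / Var(R_m) = 17.5925 / 14.7594 = 1.1920

1.192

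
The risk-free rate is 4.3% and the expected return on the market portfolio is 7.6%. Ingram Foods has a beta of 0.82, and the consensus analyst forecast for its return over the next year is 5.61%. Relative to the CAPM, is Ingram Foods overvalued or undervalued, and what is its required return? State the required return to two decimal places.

Overvalued; required return 7.01%

MRP = 7.6% − 4.3% = 3.30%
Required return = R_f + β·MRP = 4.3% + 0.82 × 3.3% = 7.01%
Forecast 5.61% < required 7.01% → the stock plots below the SML → overvalued.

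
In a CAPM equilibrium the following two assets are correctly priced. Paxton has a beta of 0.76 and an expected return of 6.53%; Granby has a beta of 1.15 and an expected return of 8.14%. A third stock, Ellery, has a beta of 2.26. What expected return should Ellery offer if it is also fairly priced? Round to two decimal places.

12.72%

MRP (SML slope) = (8.14% − 6.53%) / (1.15 − 0.76) = 1.61% / 0.39 = 4.1282%
R_f (intercept) = 6.53% − 0.76 × 4.1282% = 3.3926%
E(R_Ellery) = R_f + β × MRP = 3.3926% + 2.26 × 4.1282% = 12.72%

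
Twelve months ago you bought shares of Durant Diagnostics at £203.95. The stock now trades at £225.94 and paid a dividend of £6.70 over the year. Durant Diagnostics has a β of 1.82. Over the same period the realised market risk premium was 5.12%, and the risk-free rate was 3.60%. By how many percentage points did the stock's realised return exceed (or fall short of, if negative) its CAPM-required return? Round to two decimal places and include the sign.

Realised HPR = (P1 + D1 − P0) / P0 = (225.94 + 6.70 − 203.95) / 203.95 = 28.69 / 203.95 = 14.0672%
CAPM required = R_f + β·MRP = 3.60% + 1.82 × 5.12% = 12.9184%
α = realised − required = 14.0672% − 12.9184% = +1.15%

+1.15%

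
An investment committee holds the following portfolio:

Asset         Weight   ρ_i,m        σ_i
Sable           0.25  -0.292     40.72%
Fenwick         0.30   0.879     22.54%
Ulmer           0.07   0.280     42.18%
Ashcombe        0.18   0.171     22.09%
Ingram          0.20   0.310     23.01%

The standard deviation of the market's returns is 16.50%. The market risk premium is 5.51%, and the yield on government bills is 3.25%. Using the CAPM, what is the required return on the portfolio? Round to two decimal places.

β_Sable = -0.292 × 40.72% / 16.50% = -0.7206
β_Fenwick = 0.879 × 22.54% / 16.50% = 1.2008
β_Ulmer = 0.280 × 42.18% / 16.50% = 0.7158
β_Ashcombe = 0.171 × 22.09% / 16.50% = 0.2289
β_Ingram = 0.310 × 23.01% / 16.50% = 0.4323
β_P = Σ w_i β_i = 0.25×-0.7206 + 0.30×1.2008 + 0.07×0.7158 + 0.18×0.2289 + 0.20×0.4323 = 0.3579
E(R_P) = R_f + β_P × MRP = 3.25% + 0.3579 × 5.51% = 5.22%

5.22%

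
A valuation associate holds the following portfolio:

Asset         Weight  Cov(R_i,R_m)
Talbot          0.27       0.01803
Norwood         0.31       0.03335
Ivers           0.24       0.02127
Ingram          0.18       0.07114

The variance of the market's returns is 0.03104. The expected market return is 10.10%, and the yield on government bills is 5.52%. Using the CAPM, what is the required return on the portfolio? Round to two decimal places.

10.41%

β_Talbot = 0.01803 / 0.03104 = 0.5809
β_Norwood = 0.03335 / 0.03104 = 1.0744
β_Ivers = 0.02127 / 0.03104 = 0.6852
β_Ingram = 0.07114 / 0.03104 = 2.2919
β_P = Σ w_i β_i = 0.27×0.5809 + 0.31×1.0744 + 0.24×0.6852 + 0.18×2.2919 = 1.0669
MRP = 10.10% − 5.52% = 4.58%
E(R_P) = R_f + β_P × MRP = 5.52% + 1.0669 × 4.58% = 10.41%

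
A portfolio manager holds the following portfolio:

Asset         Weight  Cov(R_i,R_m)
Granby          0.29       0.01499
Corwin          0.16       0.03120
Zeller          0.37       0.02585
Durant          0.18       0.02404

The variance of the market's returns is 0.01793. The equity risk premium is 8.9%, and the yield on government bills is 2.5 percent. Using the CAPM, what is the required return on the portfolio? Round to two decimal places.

14.03%

β_Granby = 0.01499 / 0.01793 = 0.8360
β_Corwin = 0.03120 / 0.01793 = 1.7401
β_Zeller = 0.02585 / 0.01793 = 1.4417
β_Durant = 0.02404 / 0.01793 = 1.3408
β_P = Σ w_i β_i = 0.29×0.8360 + 0.16×1.7401 + 0.37×1.4417 + 0.18×1.3408 = 1.2956
E(R_P) = R_f + β_P × MRP = 2.5% + 1.2956 × 8.9% = 14.03%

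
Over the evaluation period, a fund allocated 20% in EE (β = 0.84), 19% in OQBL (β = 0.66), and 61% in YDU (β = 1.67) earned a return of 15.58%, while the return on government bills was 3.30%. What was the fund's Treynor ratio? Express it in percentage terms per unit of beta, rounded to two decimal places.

9.36%

β_P = 0.20×0.84 + 0.19×0.66 + 0.61×1.67 = 1.3121
Treynor = (R_P − R_f) / β_P = (15.58% − 3.30%) / 1.3121 = 12.28% / 1.3121 = 9.36%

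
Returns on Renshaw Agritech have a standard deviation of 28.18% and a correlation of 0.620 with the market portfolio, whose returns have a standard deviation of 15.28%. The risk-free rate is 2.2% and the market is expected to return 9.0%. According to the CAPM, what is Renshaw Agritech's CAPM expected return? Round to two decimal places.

9.98%

β = ρ × σ_i / σ_m = 0.620 × 28.18% / 15.28% = 1.1434
MRP = 9.0% − 2.2% = 6.80%
E(R) = 2.2% + 1.1434 × 6.8% = 9.98%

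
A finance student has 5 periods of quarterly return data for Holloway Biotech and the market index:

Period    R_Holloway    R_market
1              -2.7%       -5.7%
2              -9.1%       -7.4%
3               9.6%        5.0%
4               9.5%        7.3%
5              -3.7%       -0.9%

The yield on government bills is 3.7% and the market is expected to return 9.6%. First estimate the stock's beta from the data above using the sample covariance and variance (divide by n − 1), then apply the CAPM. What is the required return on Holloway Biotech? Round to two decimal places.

Mean R_i = (-2.7 − 9.1 + 9.6 + 9.5 − 3.7) / 5 = 0.7200%
Mean R_m = (-5.7 − 7.4 + 5.0 + 7.3 − 0.9) / 5 = -0.3400%
Σ(R_i − R̄_i)(R_m − R̄_m) = 204.6340  ⇒  Cov = 204.6340 / 4 = 51.1585
Σ(R_m − R̄_m)² = 165.7720  ⇒  Var(R_m) = 165.7720 / 4 = 41.4430
β = Cov / Var(R_m) = 51.1585 / 41.4430 = 1.2344
MRP = 9.6% − 3.7% = 5.90%
E(R) = R_f + β × MRP = 3.7% + 1.2344 × 5.9% = 10.98%

10.98%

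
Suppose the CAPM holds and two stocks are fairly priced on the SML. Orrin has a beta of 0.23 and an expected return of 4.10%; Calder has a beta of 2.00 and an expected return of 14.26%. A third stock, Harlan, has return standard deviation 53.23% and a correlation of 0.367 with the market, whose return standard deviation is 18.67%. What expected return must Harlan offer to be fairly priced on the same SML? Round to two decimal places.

8.79%

MRP = (14.26% − 4.10%) / (2.00 − 0.23) = 5.7401%
R_f = 4.10% − 0.23 × 5.7401% = 2.7798%
β_Harlan = ρ·σ_i/σ_m = 0.367 × 53.23 / 18.67 = 1.0464
E(R_Harlan) = R_f + β × MRP = 2.7798% + 1.0464 × 5.7401% = 8.79%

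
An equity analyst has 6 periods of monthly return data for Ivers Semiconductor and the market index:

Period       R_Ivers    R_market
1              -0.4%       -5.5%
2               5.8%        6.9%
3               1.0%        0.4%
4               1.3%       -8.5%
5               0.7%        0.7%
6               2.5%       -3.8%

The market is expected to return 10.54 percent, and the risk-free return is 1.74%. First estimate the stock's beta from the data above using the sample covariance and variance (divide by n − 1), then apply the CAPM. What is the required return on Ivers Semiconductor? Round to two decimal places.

4.12%

Mean R_i = (-0.4 + 5.8 + 1.0 + 1.3 + 0.7 + 2.5) / 6 = 1.8167%
Mean R_m = (-5.5 + 6.9 + 0.4 − 8.5 + 0.7 − 3.8) / 6 = -1.6333%
Σ(R_i − R̄_i)(R_m − R̄_m) = 40.3633  ⇒  Cov = 40.3633 / 5 = 8.0727
Σ(R_m − R̄_m)² = 149.1933  ⇒  Var(R_m) = 149.1933 / 5 = 29.8387
β = Cov / Var(R_m) = 8.0727 / 29.8387 = 0.2705
MRP = 10.54% − 1.74% = 8.80%
E(R) = R_f + β × MRP = 1.74% + 0.2705 × 8.80% = 4.12%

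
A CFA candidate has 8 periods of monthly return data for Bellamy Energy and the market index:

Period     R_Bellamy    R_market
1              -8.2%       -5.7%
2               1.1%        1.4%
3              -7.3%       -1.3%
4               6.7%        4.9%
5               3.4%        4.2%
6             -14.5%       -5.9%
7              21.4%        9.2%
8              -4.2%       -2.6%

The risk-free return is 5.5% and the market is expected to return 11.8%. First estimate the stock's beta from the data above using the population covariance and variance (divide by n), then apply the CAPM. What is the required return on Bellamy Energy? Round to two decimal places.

17.96%

Mean R_i = (-8.2 + 1.1 − 7.3 + 6.7 + 3.4 − 14.5 + 21.4 − 4.2) / 8 = -0.2000%
Mean R_m = (-5.7 + 1.4 − 1.3 + 4.9 + 4.2 − 5.9 + 9.2 − 2.6) / 8 = 0.5250%
Σ(R_i − R̄_i)(R_m − R̄_m) = 399.0700  ⇒  Cov = 399.0700 / 8 = 49.8838
Σ(R_m − R̄_m)² = 201.7950  ⇒  Var(R_m) = 201.7950 / 8 = 25.2244
β = Cov / Var(R_m) = 49.8838 / 25.2244 = 1.9776
MRP = 11.8% − 5.5% = 6.30%
E(R) = R_f + β × MRP = 5.5% + 1.9776 × 6.3% = 17.96%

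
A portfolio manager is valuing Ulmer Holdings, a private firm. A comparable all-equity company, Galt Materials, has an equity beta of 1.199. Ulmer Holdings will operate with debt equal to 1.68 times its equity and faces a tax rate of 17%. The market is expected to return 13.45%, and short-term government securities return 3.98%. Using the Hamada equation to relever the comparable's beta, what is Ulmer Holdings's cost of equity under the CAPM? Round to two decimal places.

31.17%

β_L = β_U × [1 + (1 − t)(D/E)] = 1.199 × [1 + (1 − 0.17) × 1.68]
    = 1.199 × [1 + 0.83 × 1.68] = 1.199 × 2.3944 = 2.8709
MRP = 13.45% − 3.98% = 9.47%
E(R) = R_f + β_L × MRP = 3.98% + 2.8709 × 9.47% = 31.17%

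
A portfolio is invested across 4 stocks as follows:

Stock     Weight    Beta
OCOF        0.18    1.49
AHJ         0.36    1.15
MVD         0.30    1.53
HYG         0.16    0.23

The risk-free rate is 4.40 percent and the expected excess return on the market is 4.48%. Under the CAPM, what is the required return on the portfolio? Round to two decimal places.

β_P = Σ w_i β_i = 0.18×1.49 + 0.36×1.15 + 0.30×1.53 + 0.16×0.23 = 1.1780
E(R_P) = R_f + β_P × MRP = 4.40% + 1.1780 × 4.48% = 9.68%

9.68%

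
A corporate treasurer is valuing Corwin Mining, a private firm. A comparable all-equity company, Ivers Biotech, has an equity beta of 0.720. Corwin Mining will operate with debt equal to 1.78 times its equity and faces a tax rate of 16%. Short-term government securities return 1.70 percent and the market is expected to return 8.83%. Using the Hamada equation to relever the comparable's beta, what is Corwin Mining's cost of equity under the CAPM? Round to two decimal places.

β_L = β_U × [1 + (1 − t)(D/E)] = 0.720 × [1 + (1 − 0.16) × 1.78]
    = 0.720 × [1 + 0.84 × 1.78] = 0.720 × 2.4952 = 1.7965
MRP = 8.83% − 1.70% = 7.13%
E(R) = R_f + β_L × MRP = 1.70% + 1.7965 × 7.13% = 14.51%

14.51%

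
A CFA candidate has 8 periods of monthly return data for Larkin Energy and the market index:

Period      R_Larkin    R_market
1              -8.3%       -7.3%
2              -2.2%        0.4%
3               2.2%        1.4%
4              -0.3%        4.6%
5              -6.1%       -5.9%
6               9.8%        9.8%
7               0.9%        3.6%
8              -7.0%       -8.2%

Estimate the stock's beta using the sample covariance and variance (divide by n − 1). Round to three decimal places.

Mean R_i = (-8.3 − 2.2 + 2.2 − 0.3 − 6.1 + 9.8 + 0.9 − 7.0) / 8 = -1.3750%
Mean R_m = (-7.3 + 0.4 + 1.4 + 4.6 − 5.9 + 9.8 + 3.6 − 8.2) / 8 = -0.2000%
Σ(R_i − R̄_i)(R_m − R̄_m) = 251.8800  ⇒  Cov = 251.8800 / 7 = 35.9829
Σ(R_m − R̄_m)² = 287.3000  ⇒  Var(R_m) = 287.3000 / 7 = 41.0429
β = Cov / Var(R_m) = 35.9829 / 41.0429 = 0.8767

0.877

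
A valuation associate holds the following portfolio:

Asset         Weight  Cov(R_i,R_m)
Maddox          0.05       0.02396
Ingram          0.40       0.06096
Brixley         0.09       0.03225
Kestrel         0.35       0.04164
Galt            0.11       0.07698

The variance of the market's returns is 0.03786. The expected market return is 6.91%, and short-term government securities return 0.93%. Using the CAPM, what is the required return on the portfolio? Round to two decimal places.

β_Maddox = 0.02396 / 0.03786 = 0.6329
β_Ingram = 0.06096 / 0.03786 = 1.6101
β_Brixley = 0.03225 / 0.03786 = 0.8518
β_Kestrel = 0.04164 / 0.03786 = 1.0998
β_Galt = 0.07698 / 0.03786 = 2.0333
β_P = Σ w_i β_i = 0.05×0.6329 + 0.40×1.6101 + 0.09×0.8518 + 0.35×1.0998 + 0.11×2.0333 = 1.3609
MRP = 6.91% − 0.93% = 5.98%
E(R_P) = R_f + β_P × MRP = 0.93% + 1.3609 × 5.98% = 9.07%

9.07%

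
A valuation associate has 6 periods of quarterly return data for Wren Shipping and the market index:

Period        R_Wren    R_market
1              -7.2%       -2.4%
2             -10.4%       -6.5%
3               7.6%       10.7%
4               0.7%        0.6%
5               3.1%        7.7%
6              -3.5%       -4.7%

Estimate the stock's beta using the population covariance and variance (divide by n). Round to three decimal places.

0.901

Mean R_i = (-7.2 − 10.4 + 7.6 + 0.7 + 3.1 − 3.5) / 6 = -1.6167%
Mean R_m = (-2.4 − 6.5 + 10.7 + 0.6 + 7.7 − 4.7) / 6 = 0.9000%
Σ(R_i − R̄_i)(R_m − R̄_m) = 215.6700  ⇒  Cov = 215.6700 / 6 = 35.9450
Σ(R_m − R̄_m)² = 239.3800  ⇒  Var(R_m) = 239.3800 / 6 = 39.8967
β = Cov / Var(R_m) = 35.9450 / 39.8967 = 0.9010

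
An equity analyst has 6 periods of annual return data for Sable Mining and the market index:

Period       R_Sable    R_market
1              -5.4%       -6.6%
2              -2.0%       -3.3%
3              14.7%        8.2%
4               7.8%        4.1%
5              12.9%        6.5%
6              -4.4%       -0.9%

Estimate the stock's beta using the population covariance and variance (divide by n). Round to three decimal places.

Mean R_i = (-5.4 − 2.0 + 14.7 + 7.8 + 12.9 − 4.4) / 6 = 3.9333%
Mean R_m = (-6.6 − 3.3 + 8.2 + 4.1 + 6.5 − 0.9) / 6 = 1.3333%
Σ(R_i − R̄_i)(R_m − R̄_m) = 251.1033  ⇒  Cov = 251.1033 / 6 = 41.8506
Σ(R_m − R̄_m)² = 170.8933  ⇒  Var(R_m) = 170.8933 / 6 = 28.4822
β = Cov / Var(R_m) = 41.8506 / 28.4822 = 1.4694

1.469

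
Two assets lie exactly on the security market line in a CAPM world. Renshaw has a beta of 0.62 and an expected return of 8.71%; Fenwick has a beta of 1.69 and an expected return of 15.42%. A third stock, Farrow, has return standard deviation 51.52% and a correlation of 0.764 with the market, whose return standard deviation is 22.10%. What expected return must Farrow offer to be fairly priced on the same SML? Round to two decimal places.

MRP = (15.42% − 8.71%) / (1.69 − 0.62) = 6.2710%
R_f = 8.71% − 0.62 × 6.2710% = 4.8220%
β_Farrow = ρ·σ_i/σ_m = 0.764 × 51.52 / 22.10 = 1.7811
E(R_Farrow) = R_f + β × MRP = 4.8220% + 1.7811 × 6.2710% = 15.99%

15.99%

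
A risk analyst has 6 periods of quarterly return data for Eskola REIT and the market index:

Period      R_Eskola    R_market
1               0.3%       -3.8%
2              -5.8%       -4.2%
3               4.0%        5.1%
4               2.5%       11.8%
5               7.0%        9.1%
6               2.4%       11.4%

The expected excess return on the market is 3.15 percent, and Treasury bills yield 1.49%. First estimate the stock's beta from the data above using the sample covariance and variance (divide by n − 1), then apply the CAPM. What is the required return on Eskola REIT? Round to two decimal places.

2.83%

Mean R_i = (0.3 − 5.8 + 4.0 + 2.5 + 7.0 + 2.4) / 6 = 1.7333%
Mean R_m = (-3.8 − 4.2 + 5.1 + 11.8 + 9.1 + 11.4) / 6 = 4.9000%
Σ(R_i − R̄_i)(R_m − R̄_m) = 113.2200  ⇒  Cov = 113.2200 / 5 = 22.6440
Σ(R_m − R̄_m)² = 266.0400  ⇒  Var(R_m) = 266.0400 / 5 = 53.2080
β = Cov / Var(R_m) = 22.6440 / 53.2080 = 0.4256
E(R) = R_f + β × MRP = 1.49% + 0.4256 × 3.15% = 2.83%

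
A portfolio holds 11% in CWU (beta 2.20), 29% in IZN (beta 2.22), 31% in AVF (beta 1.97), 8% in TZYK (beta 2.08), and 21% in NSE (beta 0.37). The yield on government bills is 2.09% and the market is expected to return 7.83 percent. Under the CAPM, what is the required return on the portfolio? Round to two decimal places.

β_P = Σ w_i β_i = 0.11×2.20 + 0.29×2.22 + 0.31×1.97 + 0.08×2.08 + 0.21×0.37 = 1.7406
MRP = 7.83% − 2.09% = 5.74%
E(R_P) = R_f + β_P × MRP = 2.09% + 1.7406 × 5.74% = 12.08%

12.08%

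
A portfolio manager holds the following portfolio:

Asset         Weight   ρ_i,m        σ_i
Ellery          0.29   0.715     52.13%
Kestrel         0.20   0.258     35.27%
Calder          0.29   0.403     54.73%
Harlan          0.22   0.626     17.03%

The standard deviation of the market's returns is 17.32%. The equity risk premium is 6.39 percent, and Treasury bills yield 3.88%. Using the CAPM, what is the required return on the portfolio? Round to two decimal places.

11.76%

β_Ellery = 0.715 × 52.13% / 17.32% = 2.1520
β_Kestrel = 0.258 × 35.27% / 17.32% = 0.5254
β_Calder = 0.403 × 54.73% / 17.32% = 1.2735
β_Harlan = 0.626 × 17.03% / 17.32% = 0.6155
β_P = Σ w_i β_i = 0.29×2.1520 + 0.20×0.5254 + 0.29×1.2735 + 0.22×0.6155 = 1.2339
E(R_P) = R_f + β_P × MRP = 3.88% + 1.2339 × 6.39% = 11.76%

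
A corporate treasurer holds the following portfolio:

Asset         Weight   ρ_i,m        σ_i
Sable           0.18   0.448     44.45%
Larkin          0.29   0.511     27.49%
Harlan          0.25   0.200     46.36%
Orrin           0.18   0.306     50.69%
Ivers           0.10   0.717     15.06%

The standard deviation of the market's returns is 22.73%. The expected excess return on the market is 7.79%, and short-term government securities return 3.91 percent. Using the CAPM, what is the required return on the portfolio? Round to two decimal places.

β_Sable = 0.448 × 44.45% / 22.73% = 0.8761
β_Larkin = 0.511 × 27.49% / 22.73% = 0.6180
β_Harlan = 0.200 × 46.36% / 22.73% = 0.4079
β_Orrin = 0.306 × 50.69% / 22.73% = 0.6824
β_Ivers = 0.717 × 15.06% / 22.73% = 0.4751
β_P = Σ w_i β_i = 0.18×0.8761 + 0.29×0.6180 + 0.25×0.4079 + 0.18×0.6824 + 0.10×0.4751 = 0.6092
E(R_P) = R_f + β_P × MRP = 3.91% + 0.6092 × 7.79% = 8.66%

8.66%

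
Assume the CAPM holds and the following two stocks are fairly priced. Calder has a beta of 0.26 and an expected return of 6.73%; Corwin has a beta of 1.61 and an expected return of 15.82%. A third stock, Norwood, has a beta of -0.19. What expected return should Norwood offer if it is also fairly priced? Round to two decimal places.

3.70%

MRP (SML slope) = (15.82% − 6.73%) / (1.61 − 0.26) = 9.09% / 1.35 = 6.7333%
R_f (intercept) = 6.73% − 0.26 × 6.7333% = 4.9793%
E(R_Norwood) = R_f + β × MRP = 4.9793% + -0.19 × 6.7333% = 3.70%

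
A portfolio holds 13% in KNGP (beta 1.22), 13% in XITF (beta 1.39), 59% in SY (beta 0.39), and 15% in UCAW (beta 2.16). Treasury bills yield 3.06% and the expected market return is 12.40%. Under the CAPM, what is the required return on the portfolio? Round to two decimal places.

11.40%

β_P = Σ w_i β_i = 0.13×1.22 + 0.13×1.39 + 0.59×0.39 + 0.15×2.16 = 0.8934
MRP = 12.40% − 3.06% = 9.34%
E(R_P) = R_f + β_P × MRP = 3.06% + 0.8934 × 9.34% = 11.40%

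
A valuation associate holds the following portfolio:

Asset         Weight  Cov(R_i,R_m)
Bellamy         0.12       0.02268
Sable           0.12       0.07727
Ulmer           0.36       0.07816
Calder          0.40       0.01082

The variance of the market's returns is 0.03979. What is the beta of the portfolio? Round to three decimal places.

β_Bellamy = 0.02268 / 0.03979 = 0.5700
β_Sable = 0.07727 / 0.03979 = 1.9419
β_Ulmer = 0.07816 / 0.03979 = 1.9643
β_Calder = 0.01082 / 0.03979 = 0.2719
β_P = Σ w_i β_i = 0.12×0.5700 + 0.12×1.9419 + 0.36×1.9643 + 0.40×0.2719 = 1.1173

1.117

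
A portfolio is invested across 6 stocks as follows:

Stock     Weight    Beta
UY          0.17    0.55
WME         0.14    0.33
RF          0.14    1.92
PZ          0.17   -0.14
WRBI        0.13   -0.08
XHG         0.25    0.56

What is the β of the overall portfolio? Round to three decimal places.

0.514

β_P = Σ w_i β_i = 0.17×0.55 + 0.14×0.33 + 0.14×1.92 + 0.17×-0.14 + 0.13×-0.08 + 0.25×0.56 = 0.5143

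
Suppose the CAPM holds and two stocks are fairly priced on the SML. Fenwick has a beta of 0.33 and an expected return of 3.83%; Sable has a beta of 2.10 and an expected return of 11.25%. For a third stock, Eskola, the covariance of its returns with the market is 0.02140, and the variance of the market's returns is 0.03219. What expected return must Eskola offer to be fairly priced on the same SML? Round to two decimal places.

5.23%

MRP = (11.25% − 3.83%) / (2.10 − 0.33) = 4.1921%
R_f = 3.83% − 0.33 × 4.1921% = 2.4466%
β_Eskola = Cov / Var(R_m) = 0.02140 / 0.03219 = 0.6648
E(R_Eskola) = R_f + β × MRP = 2.4466% + 0.6648 × 4.1921% = 5.23%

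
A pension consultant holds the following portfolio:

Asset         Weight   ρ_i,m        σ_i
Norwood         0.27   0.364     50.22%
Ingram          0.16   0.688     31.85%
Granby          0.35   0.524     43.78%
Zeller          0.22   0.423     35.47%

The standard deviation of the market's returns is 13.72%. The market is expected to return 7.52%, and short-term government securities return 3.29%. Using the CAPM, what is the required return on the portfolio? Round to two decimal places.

9.39%

β_Norwood = 0.364 × 50.22% / 13.72% = 1.3324
β_Ingram = 0.688 × 31.85% / 13.72% = 1.5971
β_Granby = 0.524 × 43.78% / 13.72% = 1.6721
β_Zeller = 0.423 × 35.47% / 13.72% = 1.0936
β_P = Σ w_i β_i = 0.27×1.3324 + 0.16×1.5971 + 0.35×1.6721 + 0.22×1.0936 = 1.4411
MRP = 7.52% − 3.29% = 4.23%
E(R_P) = R_f + β_P × MRP = 3.29% + 1.4411 × 4.23% = 9.39%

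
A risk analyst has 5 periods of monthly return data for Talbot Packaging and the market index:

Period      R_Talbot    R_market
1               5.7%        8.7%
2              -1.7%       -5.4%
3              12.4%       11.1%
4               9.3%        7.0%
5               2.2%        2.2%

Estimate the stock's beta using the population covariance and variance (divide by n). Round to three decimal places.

0.790

Mean R_i = (5.7 − 1.7 + 12.4 + 9.3 + 2.2) / 5 = 5.5800%
Mean R_m = (8.7 − 5.4 + 11.1 + 7.0 + 2.2) / 5 = 4.7200%
Σ(R_i − R̄_i)(R_m − R̄_m) = 134.6620  ⇒  Cov = 134.6620 / 5 = 26.9324
Σ(R_m − R̄_m)² = 170.5080  ⇒  Var(R_m) = 170.5080 / 5 = 34.1016
β = Cov / Var(R_m) = 26.9324 / 34.1016 = 0.7898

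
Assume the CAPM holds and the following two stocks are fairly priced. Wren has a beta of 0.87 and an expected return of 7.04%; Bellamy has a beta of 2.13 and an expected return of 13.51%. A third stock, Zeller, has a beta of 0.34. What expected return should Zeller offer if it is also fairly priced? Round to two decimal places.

4.32%

MRP (SML slope) = (13.51% − 7.04%) / (2.13 − 0.87) = 6.47% / 1.26 = 5.1349%
R_f (intercept) = 7.04% − 0.87 × 5.1349% = 2.5726%
E(R_Zeller) = R_f + β × MRP = 2.5726% + 0.34 × 5.1349% = 4.32%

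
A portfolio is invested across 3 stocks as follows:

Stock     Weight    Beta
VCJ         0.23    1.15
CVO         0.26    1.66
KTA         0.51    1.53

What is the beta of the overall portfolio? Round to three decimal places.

β_P = Σ w_i β_i = 0.23×1.15 + 0.26×1.66 + 0.51×1.53 = 1.4764

1.476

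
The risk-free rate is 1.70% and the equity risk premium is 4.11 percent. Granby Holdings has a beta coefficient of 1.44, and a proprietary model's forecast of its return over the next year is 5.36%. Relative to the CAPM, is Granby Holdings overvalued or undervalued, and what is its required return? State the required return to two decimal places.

Overvalued; required return 7.62%

Required return = R_f + β·MRP = 1.70% + 1.44 × 4.11% = 7.62%
Forecast 5.36% < required 7.62% → the stock plots below the SML → overvalued.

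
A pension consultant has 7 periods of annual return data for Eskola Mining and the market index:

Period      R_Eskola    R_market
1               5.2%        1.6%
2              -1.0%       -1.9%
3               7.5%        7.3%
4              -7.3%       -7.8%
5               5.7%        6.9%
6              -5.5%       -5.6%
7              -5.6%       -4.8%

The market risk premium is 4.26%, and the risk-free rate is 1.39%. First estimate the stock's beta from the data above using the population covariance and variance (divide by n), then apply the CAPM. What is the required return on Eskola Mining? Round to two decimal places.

Mean R_i = (5.2 − 1.0 + 7.5 − 7.3 + 5.7 − 5.5 − 5.6) / 7 = -0.1429%
Mean R_m = (1.6 − 1.9 + 7.3 − 7.8 + 6.9 − 5.6 − 4.8) / 7 = -0.6143%
Σ(R_i − R̄_i)(R_m − R̄_m) = 218.3057  ⇒  Cov = 218.3057 / 7 = 31.1865
Σ(R_m − R̄_m)² = 219.6686  ⇒  Var(R_m) = 219.6686 / 7 = 31.3812
β = Cov / Var(R_m) = 31.1865 / 31.3812 = 0.9938
E(R) = R_f + β × MRP = 1.39% + 0.9938 × 4.26% = 5.62%

5.62%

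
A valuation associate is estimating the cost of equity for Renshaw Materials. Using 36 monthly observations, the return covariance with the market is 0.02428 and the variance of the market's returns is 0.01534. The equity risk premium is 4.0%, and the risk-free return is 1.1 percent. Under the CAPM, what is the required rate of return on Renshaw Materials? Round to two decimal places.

7.43%

β = Cov(R_i, R_m) / Var(R_m) = 0.02428 / 0.01534 = 1.5828
E(R) = R_f + β × MRP = 1.1% + 1.5828 × 4.0% = 7.43%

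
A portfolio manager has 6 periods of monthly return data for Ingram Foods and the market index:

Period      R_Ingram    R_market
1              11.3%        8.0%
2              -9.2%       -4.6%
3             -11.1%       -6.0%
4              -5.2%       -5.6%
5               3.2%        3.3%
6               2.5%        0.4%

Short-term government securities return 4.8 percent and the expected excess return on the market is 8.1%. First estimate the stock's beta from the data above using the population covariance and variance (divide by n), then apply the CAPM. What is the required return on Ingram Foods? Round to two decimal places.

Mean R_i = (11.3 − 9.2 − 11.1 − 5.2 + 3.2 + 2.5) / 6 = -1.4167%
Mean R_m = (8.0 − 4.6 − 6.0 − 5.6 + 3.3 + 0.4) / 6 = -0.7500%
Σ(R_i − R̄_i)(R_m − R̄_m) = 233.6250  ⇒  Cov = 233.6250 / 6 = 38.9375
Σ(R_m − R̄_m)² = 160.1950  ⇒  Var(R_m) = 160.1950 / 6 = 26.6992
β = Cov / Var(R_m) = 38.9375 / 26.6992 = 1.4584
E(R) = R_f + β × MRP = 4.8% + 1.4584 × 8.1% = 16.61%

16.61%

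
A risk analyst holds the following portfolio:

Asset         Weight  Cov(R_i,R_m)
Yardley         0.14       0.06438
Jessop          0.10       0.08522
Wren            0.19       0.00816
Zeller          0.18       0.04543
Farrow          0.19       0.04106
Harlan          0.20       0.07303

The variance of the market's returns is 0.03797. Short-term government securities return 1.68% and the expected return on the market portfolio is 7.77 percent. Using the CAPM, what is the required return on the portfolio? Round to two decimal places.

9.65%

β_Yardley = 0.06438 / 0.03797 = 1.6955
β_Jessop = 0.08522 / 0.03797 = 2.2444
β_Wren = 0.00816 / 0.03797 = 0.2149
β_Zeller = 0.04543 / 0.03797 = 1.1965
β_Farrow = 0.04106 / 0.03797 = 1.0814
β_Harlan = 0.07303 / 0.03797 = 1.9234
β_P = Σ w_i β_i = 0.14×1.6955 + 0.10×2.2444 + 0.19×0.2149 + 0.18×1.1965 + 0.19×1.0814 + 0.20×1.9234 = 1.3082
MRP = 7.77% − 1.68% = 6.09%
E(R_P) = R_f + β_P × MRP = 1.68% + 1.3082 × 6.09% = 9.65%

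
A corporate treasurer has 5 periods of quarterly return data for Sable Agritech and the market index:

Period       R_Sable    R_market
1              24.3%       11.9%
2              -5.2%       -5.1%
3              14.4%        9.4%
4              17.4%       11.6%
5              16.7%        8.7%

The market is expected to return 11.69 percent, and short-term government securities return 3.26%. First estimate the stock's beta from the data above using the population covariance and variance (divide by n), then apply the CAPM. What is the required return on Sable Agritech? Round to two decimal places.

16.12%

Mean R_i = (24.3 − 5.2 + 14.4 + 17.4 + 16.7) / 5 = 13.5200%
Mean R_m = (11.9 − 5.1 + 9.4 + 11.6 + 8.7) / 5 = 7.3000%
Σ(R_i − R̄_i)(R_m − R̄_m) = 304.7000  ⇒  Cov = 304.7000 / 5 = 60.9400
Σ(R_m − R̄_m)² = 199.7800  ⇒  Var(R_m) = 199.7800 / 5 = 39.9560
β = Cov / Var(R_m) = 60.9400 / 39.9560 = 1.5252
MRP = 11.69% − 3.26% = 8.43%
E(R) = R_f + β × MRP = 3.26% + 1.5252 × 8.43% = 16.12%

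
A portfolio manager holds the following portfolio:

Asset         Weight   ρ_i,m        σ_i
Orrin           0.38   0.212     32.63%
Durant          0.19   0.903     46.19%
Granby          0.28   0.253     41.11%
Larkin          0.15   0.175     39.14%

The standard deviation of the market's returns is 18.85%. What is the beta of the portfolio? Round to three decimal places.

0.769

β_Orrin = 0.212 × 32.63% / 18.85% = 0.3670
β_Durant = 0.903 × 46.19% / 18.85% = 2.2127
β_Granby = 0.253 × 41.11% / 18.85% = 0.5518
β_Larkin = 0.175 × 39.14% / 18.85% = 0.3634
β_P = Σ w_i β_i = 0.38×0.3670 + 0.19×2.2127 + 0.28×0.5518 + 0.15×0.3634 = 0.7689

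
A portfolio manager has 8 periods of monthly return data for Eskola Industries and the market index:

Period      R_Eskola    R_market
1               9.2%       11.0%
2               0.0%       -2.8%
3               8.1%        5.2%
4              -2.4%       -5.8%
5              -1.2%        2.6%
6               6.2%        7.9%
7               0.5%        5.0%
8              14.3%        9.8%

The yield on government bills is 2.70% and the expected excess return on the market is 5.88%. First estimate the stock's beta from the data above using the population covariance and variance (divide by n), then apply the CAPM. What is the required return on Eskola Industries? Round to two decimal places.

7.58%

Mean R_i = (9.2 + 0.0 + 8.1 − 2.4 − 1.2 + 6.2 + 0.5 + 14.3) / 8 = 4.3375%
Mean R_m = (11.0 − 2.8 + 5.2 − 5.8 + 2.6 + 7.9 + 5.0 + 9.8) / 8 = 4.1125%
Σ(R_i − R̄_i)(R_m − R̄_m) = 203.0363  ⇒  Cov = 203.0363 / 8 = 25.3795
Σ(R_m − R̄_m)² = 244.4288  ⇒  Var(R_m) = 244.4288 / 8 = 30.5536
β = Cov / Var(R_m) = 25.3795 / 30.5536 = 0.8307
E(R) = R_f + β × MRP = 2.70% + 0.8307 × 5.88% = 7.58%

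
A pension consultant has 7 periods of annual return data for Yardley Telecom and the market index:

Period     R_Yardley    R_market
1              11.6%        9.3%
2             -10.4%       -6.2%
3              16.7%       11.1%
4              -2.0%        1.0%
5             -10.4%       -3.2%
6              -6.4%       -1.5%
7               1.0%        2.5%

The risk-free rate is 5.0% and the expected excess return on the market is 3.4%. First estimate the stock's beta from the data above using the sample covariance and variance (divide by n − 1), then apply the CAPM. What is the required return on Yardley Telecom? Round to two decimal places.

Mean R_i = (11.6 − 10.4 + 16.7 − 2.0 − 10.4 − 6.4 + 1.0) / 7 = 0.0143%
Mean R_m = (9.3 − 6.2 + 11.1 + 1.0 − 3.2 − 1.5 + 2.5) / 7 = 1.8571%
Σ(R_i − R̄_i)(R_m − R̄_m) = 400.9243  ⇒  Cov = 400.9243 / 6 = 66.8207
Σ(R_m − R̄_m)² = 243.7371  ⇒  Var(R_m) = 243.7371 / 6 = 40.6229
β = Cov / Var(R_m) = 66.8207 / 40.6229 = 1.6449
E(R) = R_f + β × MRP = 5.0% + 1.6449 × 3.4% = 10.59%

10.59%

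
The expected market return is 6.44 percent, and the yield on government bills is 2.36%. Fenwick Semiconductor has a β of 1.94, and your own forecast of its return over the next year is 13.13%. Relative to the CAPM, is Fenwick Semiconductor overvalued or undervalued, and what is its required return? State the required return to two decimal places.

MRP = 6.44% − 2.36% = 4.08%
Required return = R_f + β·MRP = 2.36% + 1.94 × 4.08% = 10.28%
Forecast 13.13% > required 10.28% → the stock plots above the SML → undervalued.

Undervalued; required return 10.28%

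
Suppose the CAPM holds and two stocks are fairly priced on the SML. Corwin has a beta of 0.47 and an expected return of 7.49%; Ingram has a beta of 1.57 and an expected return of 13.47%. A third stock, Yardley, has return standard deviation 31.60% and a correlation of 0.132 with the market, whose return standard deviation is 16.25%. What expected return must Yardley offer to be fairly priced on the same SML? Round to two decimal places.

6.33%

MRP = (13.47% − 7.49%) / (1.57 − 0.47) = 5.4364%
R_f = 7.49% − 0.47 × 5.4364% = 4.9349%
β_Yardley = ρ·σ_i/σ_m = 0.132 × 31.60 / 16.25 = 0.2567
E(R_Yardley) = R_f + β × MRP = 4.9349% + 0.2567 × 5.4364% = 6.33%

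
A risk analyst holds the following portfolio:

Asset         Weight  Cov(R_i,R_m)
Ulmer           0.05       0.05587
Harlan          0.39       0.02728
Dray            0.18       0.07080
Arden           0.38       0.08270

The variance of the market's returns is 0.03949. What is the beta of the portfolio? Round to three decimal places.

1.459

β_Ulmer = 0.05587 / 0.03949 = 1.4148
β_Harlan = 0.02728 / 0.03949 = 0.6908
β_Dray = 0.07080 / 0.03949 = 1.7929
β_Arden = 0.08270 / 0.03949 = 2.0942
β_P = Σ w_i β_i = 0.05×1.4148 + 0.39×0.6908 + 0.18×1.7929 + 0.38×2.0942 = 1.4587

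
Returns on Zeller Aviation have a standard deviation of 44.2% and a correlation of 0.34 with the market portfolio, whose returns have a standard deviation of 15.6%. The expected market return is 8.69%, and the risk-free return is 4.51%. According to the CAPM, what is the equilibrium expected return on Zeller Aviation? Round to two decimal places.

8.54%

β = ρ × σ_i / σ_m = 0.34 × 44.2% / 15.6% = 0.9633
MRP = 8.69% − 4.51% = 4.18%
E(R) = 4.51% + 0.9633 × 4.18% = 8.54%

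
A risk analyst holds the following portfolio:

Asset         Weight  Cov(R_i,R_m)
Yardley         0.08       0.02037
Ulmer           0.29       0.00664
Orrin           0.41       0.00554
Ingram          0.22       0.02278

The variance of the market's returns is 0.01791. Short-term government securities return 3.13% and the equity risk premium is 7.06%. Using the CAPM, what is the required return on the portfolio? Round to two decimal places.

7.40%

β_Yardley = 0.02037 / 0.01791 = 1.1374
β_Ulmer = 0.00664 / 0.01791 = 0.3707
β_Orrin = 0.00554 / 0.01791 = 0.3093
β_Ingram = 0.02278 / 0.01791 = 1.2719
β_P = Σ w_i β_i = 0.08×1.1374 + 0.29×0.3707 + 0.41×0.3093 + 0.22×1.2719 = 0.6051
E(R_P) = R_f + β_P × MRP = 3.13% + 0.6051 × 7.06% = 7.40%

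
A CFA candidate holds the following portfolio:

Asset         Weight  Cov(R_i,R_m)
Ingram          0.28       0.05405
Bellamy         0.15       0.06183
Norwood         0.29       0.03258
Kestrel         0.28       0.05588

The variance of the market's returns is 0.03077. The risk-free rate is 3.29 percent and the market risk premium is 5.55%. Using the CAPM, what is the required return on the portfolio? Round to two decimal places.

β_Ingram = 0.05405 / 0.03077 = 1.7566
β_Bellamy = 0.06183 / 0.03077 = 2.0094
β_Norwood = 0.03258 / 0.03077 = 1.0588
β_Kestrel = 0.05588 / 0.03077 = 1.8161
β_P = Σ w_i β_i = 0.28×1.7566 + 0.15×2.0094 + 0.29×1.0588 + 0.28×1.8161 = 1.6088
E(R_P) = R_f + β_P × MRP = 3.29% + 1.6088 × 5.55% = 12.22%

12.22%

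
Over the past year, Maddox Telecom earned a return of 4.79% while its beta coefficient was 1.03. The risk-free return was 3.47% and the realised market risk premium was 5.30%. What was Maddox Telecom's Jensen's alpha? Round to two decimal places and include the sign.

CAPM benchmark = R_f + β(R_m − R_f) = 3.47% + 1.03 × 5.30% = 8.9290%
α = actual − benchmark = 4.79% − 8.9290% = -4.14%

-4.14%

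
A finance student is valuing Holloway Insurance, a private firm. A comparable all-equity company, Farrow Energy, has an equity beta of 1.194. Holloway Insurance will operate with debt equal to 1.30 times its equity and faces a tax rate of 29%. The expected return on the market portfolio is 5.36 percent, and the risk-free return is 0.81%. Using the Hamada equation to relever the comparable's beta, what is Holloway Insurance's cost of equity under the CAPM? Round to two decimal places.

β_L = β_U × [1 + (1 − t)(D/E)] = 1.194 × [1 + (1 − 0.29) × 1.30]
    = 1.194 × [1 + 0.71 × 1.30] = 1.194 × 1.9230 = 2.2961
MRP = 5.36% − 0.81% = 4.55%
E(R) = R_f + β_L × MRP = 0.81% + 2.2961 × 4.55% = 11.26%

11.26%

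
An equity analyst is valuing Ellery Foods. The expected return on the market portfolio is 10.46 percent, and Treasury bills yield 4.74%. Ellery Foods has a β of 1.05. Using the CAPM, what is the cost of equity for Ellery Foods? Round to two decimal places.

Market risk premium = E(R_m) − R_f = 10.46% − 4.74% = 5.72%
E(R) = R_f + β × MRP = 4.74% + 1.05 × 5.72% = 10.75%

10.75%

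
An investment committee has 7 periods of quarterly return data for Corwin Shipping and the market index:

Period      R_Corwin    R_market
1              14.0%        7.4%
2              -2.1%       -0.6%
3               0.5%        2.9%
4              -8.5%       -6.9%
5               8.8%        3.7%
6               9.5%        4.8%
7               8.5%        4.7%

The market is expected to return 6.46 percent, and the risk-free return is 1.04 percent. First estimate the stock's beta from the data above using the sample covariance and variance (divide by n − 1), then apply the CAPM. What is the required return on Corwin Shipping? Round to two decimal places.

9.69%

Mean R_i = (14.0 − 2.1 + 0.5 − 8.5 + 8.8 + 9.5 + 8.5) / 7 = 4.3857%
Mean R_m = (7.4 − 0.6 + 2.9 − 6.9 + 3.7 + 4.8 + 4.7) / 7 = 2.2857%
Σ(R_i − R̄_i)(R_m − R̄_m) = 212.8986  ⇒  Cov = 212.8986 / 6 = 35.4831
Σ(R_m − R̄_m)² = 133.3886  ⇒  Var(R_m) = 133.3886 / 6 = 22.2314
β = Cov / Var(R_m) = 35.4831 / 22.2314 = 1.5961
MRP = 6.46% − 1.04% = 5.42%
E(R) = R_f + β × MRP = 1.04% + 1.5961 × 5.42% = 9.69%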